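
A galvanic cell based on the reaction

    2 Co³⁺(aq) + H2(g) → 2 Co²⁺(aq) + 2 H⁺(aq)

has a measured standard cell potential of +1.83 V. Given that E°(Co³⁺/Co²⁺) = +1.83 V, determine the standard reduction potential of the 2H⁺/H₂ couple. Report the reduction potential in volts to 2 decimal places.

In the reaction as written the Co³⁺/Co²⁺ couple is reduced (cathode) and 2H⁺/H₂ is oxidized (anode), so E°cell = E°(Co³⁺/Co²⁺) − E°(2H⁺/H₂).
E°(2H⁺/H₂) = E°(cathode) − E°cell = +1.83 − (+1.83) = +0.00 V.

+0.00 V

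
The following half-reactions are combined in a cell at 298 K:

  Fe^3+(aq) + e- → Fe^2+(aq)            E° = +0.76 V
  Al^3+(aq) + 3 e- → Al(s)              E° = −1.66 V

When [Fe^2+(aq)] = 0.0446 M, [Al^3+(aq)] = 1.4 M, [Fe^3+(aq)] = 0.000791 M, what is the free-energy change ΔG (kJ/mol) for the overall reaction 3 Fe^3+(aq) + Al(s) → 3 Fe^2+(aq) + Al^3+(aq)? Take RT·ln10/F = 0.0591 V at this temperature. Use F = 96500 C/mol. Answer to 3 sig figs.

E°cell = +0.76 − (−1.66) = +2.42 V; the balanced reaction transfers n = 3 electrons.
The reaction quotient is ([Fe^2+(aq)]^3·[Al^3+(aq)]) / [Fe^3+(aq)]^3 = 2.51×10^5; by Nernst, E = +2.42 − (0.0591/3)(5.400) = +2.3136 V.
Finally ΔG = −nFE = −(3)(96500 C/mol)(+2.3136 V) = −670 kJ/mol.

−670 kJ/mol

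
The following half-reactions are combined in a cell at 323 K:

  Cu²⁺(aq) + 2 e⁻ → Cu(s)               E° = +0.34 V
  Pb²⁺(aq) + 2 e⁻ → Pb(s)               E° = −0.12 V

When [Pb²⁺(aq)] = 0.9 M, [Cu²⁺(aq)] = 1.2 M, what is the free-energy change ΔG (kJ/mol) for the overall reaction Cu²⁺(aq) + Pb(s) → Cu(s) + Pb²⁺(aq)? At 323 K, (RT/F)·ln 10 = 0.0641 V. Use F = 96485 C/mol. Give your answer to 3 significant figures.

The standard cell potential is +0.34 − (−0.12) = +0.46 V, with n = 2 electrons in the balanced equation.
Q = [Pb²⁺(aq)] / [Cu²⁺(aq)] = 0.75, so log Q = −0.125 and E = +0.46 − (0.0641/2)(−0.125) = +0.4640 V.
Finally ΔG = −nFE = −(2)(96485 C/mol)(+0.4640 V) = −89.5 kJ/mol.

−89.5 kJ/mol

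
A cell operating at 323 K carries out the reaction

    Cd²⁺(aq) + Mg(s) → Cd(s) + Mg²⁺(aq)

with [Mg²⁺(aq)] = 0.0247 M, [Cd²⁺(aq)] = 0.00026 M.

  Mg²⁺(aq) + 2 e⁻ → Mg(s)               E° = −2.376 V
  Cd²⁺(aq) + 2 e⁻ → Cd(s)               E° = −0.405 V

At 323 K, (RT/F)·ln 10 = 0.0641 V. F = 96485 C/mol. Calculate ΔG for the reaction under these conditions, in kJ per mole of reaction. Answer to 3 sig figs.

−368 kJ/mol

The standard cell potential is −0.405 − (−2.376) = +1.971 V, with n = 2 electrons in the balanced equation.
Q = [Mg²⁺(aq)] / [Cd²⁺(aq)] = 95, so log Q = 1.978 and E = +1.971 − (0.0641/2)(1.978) = +1.9076 V.
ΔG = −nFE = −(2)(96485)(+1.9076) J/mol = −368 kJ/mol.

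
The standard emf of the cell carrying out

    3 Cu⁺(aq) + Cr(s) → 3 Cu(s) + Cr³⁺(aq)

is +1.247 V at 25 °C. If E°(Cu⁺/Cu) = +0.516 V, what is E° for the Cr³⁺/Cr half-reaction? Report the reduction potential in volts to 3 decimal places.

−0.731 V

In the reaction as written the Cu⁺/Cu couple is reduced (cathode) and Cr³⁺/Cr is oxidized (anode), so E°cell = E°(Cu⁺/Cu) − E°(Cr³⁺/Cr).
E°(Cr³⁺/Cr) = E°(cathode) − E°cell = +0.516 − (+1.247) = −0.731 V.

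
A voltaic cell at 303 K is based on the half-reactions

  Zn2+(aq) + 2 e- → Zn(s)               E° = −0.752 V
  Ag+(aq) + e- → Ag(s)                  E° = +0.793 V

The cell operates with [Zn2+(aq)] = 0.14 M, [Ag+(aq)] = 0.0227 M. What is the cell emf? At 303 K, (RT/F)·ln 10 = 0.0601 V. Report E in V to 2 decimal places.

+1.47 V

Ag⁺/Ag is reduced (cathode, E° = +0.793 V) and Zn²⁺/Zn is oxidized (anode).
E°cell = +0.793 − (−0.752) = +1.545 V, with n = 2 electrons transferred.
Balancing gives 2 Ag+(aq) + Zn(s) → 2 Ag(s) + Zn2+(aq); hence Q = [Zn2+(aq)] / [Ag+(aq)]^2 = 272 (log Q = 2.434).
By the Nernst equation, E = +1.545 − (0.0601/2)·(2.434) = +1.47 V.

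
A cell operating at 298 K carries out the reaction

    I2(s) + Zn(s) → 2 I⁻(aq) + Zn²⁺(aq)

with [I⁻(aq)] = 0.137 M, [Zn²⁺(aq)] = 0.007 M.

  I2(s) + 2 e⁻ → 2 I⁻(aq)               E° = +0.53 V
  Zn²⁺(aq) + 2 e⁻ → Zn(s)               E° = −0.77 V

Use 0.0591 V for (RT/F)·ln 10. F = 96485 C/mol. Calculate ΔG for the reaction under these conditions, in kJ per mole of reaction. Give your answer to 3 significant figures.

−273 kJ/mol

The standard cell potential is +0.53 − (−0.77) = +1.30 V, with n = 2 electrons in the balanced equation.
Here Q = [I⁻(aq)]^2·[Zn²⁺(aq)] = 0.000131 (log Q = −3.881), giving E = +1.30 − (0.0591/2)·(−3.881) = +1.4147 V.
Then ΔG = −nFE = −2 × 96485 × +1.4147 J/mol = −273 kJ/mol.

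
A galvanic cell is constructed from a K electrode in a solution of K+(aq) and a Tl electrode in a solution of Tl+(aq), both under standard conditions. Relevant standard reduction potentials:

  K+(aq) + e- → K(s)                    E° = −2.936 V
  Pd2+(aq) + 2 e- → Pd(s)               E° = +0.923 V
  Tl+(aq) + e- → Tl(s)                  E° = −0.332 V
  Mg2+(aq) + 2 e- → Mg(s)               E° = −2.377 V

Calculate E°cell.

+2.604 V

Of the two couples in this cell, the one with the more positive reduction potential is reduced at the cathode: here that is Tl⁺/Tl (−0.332 V); K⁺/K (−2.936 V) is the anode.
E°cell = E°(cathode) − E°(anode) = −0.332 − (−2.936) = +2.604 V.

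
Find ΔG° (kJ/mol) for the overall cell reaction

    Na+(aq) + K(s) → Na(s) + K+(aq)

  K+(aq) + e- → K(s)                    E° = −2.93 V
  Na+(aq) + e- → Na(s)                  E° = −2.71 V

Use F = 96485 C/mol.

−21.2 kJ/mol

In the reaction as written Na+(aq) is reduced, so the Na⁺/Na couple is the cathode and K⁺/K is the anode.
E°cell = −2.71 − (−2.93) = +0.22 V; balancing electrons gives n = 1.
ΔG° = −nFE°cell = −(1)(96485)(+0.22) J/mol = −21.2 kJ/mol.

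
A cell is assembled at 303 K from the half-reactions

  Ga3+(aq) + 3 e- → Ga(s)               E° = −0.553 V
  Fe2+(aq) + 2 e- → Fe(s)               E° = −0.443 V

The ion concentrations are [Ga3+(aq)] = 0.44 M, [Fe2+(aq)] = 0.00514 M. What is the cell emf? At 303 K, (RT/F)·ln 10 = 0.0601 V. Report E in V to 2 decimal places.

The Fe²⁺/Fe couple has the more positive E°, so it is the cathode; Ga³⁺/Ga is the anode.
E°cell = −0.443 − (−0.553) = +0.110 V, with n = 6 electrons transferred.
Balancing gives 3 Fe2+(aq) + 2 Ga(s) → 3 Fe(s) + 2 Ga3+(aq); hence Q = [Ga3+(aq)]^2 / [Fe2+(aq)]^3 = 1.43×10^6 (log Q = 6.154).
E = E° − (0.0601/n)·log Q = +0.110 − (0.0601/6)(6.154) = +0.05 V.

+0.05 V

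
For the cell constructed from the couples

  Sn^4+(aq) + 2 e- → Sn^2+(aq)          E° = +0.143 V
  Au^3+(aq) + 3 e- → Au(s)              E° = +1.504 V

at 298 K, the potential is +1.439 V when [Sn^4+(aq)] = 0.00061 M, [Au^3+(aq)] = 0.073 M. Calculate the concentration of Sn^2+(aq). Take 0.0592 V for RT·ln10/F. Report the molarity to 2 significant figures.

1.5 M

With Au³⁺/Au at the cathode and Sn⁴⁺/Sn²⁺ at the anode, E°cell = +1.504 − (+0.143) = +1.361 V (n = 6).
Since E = E° − (0.0592/n)·log Q, log Q = n(E° − E)/0.0592 = −7.905.
The balanced reaction is 2 Au^3+(aq) + 3 Sn^2+(aq) → 2 Au(s) + 3 Sn^4+(aq), so Q = [Sn^4+(aq)]^3 / ([Au^3+(aq)]^2·[Sn^2+(aq)]^3).
Isolating [Sn^2+(aq)] in Q = 10^{−7.905} yields log [Sn^2+(aq)] = 0.178, i.e. 1.5 M.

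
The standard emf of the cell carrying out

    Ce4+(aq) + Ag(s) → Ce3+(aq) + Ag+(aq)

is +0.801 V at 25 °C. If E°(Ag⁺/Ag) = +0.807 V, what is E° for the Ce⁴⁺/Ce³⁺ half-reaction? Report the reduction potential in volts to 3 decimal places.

+1.608 V

In the reaction as written the Ce⁴⁺/Ce³⁺ couple is reduced (cathode) and Ag⁺/Ag is oxidized (anode), so E°cell = E°(Ce⁴⁺/Ce³⁺) − E°(Ag⁺/Ag).
E°(Ce⁴⁺/Ce³⁺) = E°cell + E°(anode) = +0.801 + (+0.807) = +1.608 V.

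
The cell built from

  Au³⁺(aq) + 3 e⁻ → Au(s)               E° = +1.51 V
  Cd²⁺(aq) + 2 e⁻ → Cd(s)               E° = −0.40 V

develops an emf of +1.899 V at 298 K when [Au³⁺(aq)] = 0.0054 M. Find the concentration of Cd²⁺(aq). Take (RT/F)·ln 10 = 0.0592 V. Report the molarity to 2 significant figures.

0.072 M

With Au³⁺/Au at the cathode and Cd²⁺/Cd at the anode, E°cell = +1.51 − (−0.40) = +1.91 V (n = 6).
Rearranging E = E° − (0.0592/n)·log Q gives log Q = 6(+1.91 − (+1.899))/0.0592 = 1.115.
Balancing electrons gives 2 Au³⁺(aq) + 3 Cd(s) → 2 Au(s) + 3 Cd²⁺(aq); thus Q = [Cd²⁺(aq)]^3 / [Au³⁺(aq)]^2.
Substituting the known concentrations and solving, log [Cd²⁺(aq)] = −1.140 and [Cd²⁺(aq)] = 0.072 M.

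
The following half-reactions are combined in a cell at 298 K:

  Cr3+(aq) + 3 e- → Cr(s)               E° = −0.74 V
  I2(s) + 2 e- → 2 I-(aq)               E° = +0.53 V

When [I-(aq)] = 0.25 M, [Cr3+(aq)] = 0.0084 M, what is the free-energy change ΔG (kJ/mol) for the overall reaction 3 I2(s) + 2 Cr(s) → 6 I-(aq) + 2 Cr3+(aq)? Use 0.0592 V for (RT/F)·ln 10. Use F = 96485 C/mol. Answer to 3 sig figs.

With I₂/I⁻ reduced at the cathode, E°cell = +0.53 − (−0.74) = +1.27 V and n = 6.
Q = [I-(aq)]^6·[Cr3+(aq)]^2 = 1.72×10^−8, so log Q = −7.764 and E = +1.27 − (0.0592/6)(−7.764) = +1.3466 V.
Then ΔG = −nFE = −6 × 96485 × +1.3466 J/mol = −780 kJ/mol.

−780 kJ/mol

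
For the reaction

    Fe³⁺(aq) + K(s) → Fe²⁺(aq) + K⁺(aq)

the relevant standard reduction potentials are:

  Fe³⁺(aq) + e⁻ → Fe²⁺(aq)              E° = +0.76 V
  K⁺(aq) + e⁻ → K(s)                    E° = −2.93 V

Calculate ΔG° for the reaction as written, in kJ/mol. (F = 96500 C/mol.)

In the reaction as written Fe³⁺(aq) is reduced, so the Fe³⁺/Fe²⁺ couple is the cathode and K⁺/K is the anode.
E°cell = +0.76 − (−2.93) = +3.69 V; balancing electrons gives n = 1.
ΔG° = −nFE°cell = −(1)(96500)(+3.69) J/mol = −356 kJ/mol.

−356 kJ/mol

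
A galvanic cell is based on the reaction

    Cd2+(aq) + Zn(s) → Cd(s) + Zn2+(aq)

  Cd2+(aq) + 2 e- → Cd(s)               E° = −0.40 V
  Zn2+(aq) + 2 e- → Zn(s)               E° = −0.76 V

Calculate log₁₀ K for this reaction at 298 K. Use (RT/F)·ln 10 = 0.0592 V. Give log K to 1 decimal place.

log K = 12.2

The Cd²⁺/Cd couple is reduced (cathode); E°cell = −0.40 − (−0.76) = +0.36 V with n = 2.
At equilibrium E = 0, so log K = nE°cell / 0.0592 = (2)(+0.36) / 0.0592 = 12.2.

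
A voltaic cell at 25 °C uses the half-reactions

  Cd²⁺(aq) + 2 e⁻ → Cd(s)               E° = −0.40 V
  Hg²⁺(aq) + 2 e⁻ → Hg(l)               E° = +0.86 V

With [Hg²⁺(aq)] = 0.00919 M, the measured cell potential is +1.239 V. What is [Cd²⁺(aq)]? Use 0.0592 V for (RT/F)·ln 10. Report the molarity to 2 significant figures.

Hg²⁺/Hg is the cathode (higher E°); E°cell = +0.86 − (−0.40) = +1.26 V with n = 2.
From the Nernst equation, log Q = n(E° − E)/0.0592 = 2·(+1.26 − (+1.239))/0.0592 = 0.709.
The balanced reaction is Hg²⁺(aq) + Cd(s) → Hg(l) + Cd²⁺(aq), so Q = [Cd²⁺(aq)] / [Hg²⁺(aq)].
Isolating [Cd²⁺(aq)] in Q = 10^{0.709} yields log [Cd²⁺(aq)] = −1.328, i.e. 0.047 M.

0.047 M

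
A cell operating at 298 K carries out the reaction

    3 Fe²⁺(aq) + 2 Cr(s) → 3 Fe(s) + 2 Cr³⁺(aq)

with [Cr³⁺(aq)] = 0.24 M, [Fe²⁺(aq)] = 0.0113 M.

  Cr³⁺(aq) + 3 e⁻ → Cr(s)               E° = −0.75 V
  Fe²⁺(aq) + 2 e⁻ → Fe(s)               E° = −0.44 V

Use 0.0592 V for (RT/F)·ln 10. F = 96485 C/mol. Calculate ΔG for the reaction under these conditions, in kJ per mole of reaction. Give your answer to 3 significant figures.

−153 kJ/mol

The standard cell potential is −0.44 − (−0.75) = +0.31 V, with n = 6 electrons in the balanced equation.
The reaction quotient is [Cr³⁺(aq)]^2 / [Fe²⁺(aq)]^3 = 3.99×10^4; by Nernst, E = +0.31 − (0.0592/6)(4.601) = +0.2646 V.
ΔG = −nFE = −(6)(96485)(+0.2646) J/mol = −153 kJ/mol.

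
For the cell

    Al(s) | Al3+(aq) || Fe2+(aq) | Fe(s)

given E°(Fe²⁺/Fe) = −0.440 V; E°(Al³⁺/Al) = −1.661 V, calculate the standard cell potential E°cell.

+1.221 V

By convention the left-hand electrode in cell notation is the anode (oxidation) and the right-hand electrode is the cathode (reduction).
E°cell = E°(right) − E°(left) = −0.440 − (−1.661) = +1.221 V.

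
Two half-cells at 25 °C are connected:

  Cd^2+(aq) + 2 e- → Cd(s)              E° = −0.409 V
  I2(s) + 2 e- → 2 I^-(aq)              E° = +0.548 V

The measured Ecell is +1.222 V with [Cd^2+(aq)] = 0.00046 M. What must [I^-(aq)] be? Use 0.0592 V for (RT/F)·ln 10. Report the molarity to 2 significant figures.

0.0016 M

With I₂/I⁻ at the cathode and Cd²⁺/Cd at the anode, E°cell = +0.548 − (−0.409) = +0.957 V (n = 2).
Since E = E° − (0.0592/n)·log Q, log Q = n(E° − E)/0.0592 = −8.953.
Balancing electrons gives I2(s) + Cd(s) → 2 I^-(aq) + Cd^2+(aq); thus Q = [I^-(aq)]^2·[Cd^2+(aq)].
Isolating [I^-(aq)] in Q = 10^{−8.953} yields log [I^-(aq)] = −2.808, i.e. 0.0016 M.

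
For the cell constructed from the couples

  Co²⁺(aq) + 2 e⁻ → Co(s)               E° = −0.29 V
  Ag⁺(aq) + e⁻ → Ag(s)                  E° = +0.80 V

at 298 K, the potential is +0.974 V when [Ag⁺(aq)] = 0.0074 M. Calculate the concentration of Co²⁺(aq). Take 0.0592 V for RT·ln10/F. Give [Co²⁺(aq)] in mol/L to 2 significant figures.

0.45 M

Ag⁺/Ag is the cathode (higher E°); E°cell = +0.80 − (−0.29) = +1.09 V with n = 2.
Since E = E° − (0.0592/n)·log Q, log Q = n(E° − E)/0.0592 = 3.919.
For 2 Ag⁺(aq) + Co(s) → 2 Ag(s) + Co²⁺(aq), the reaction quotient is Q = [Co²⁺(aq)] / [Ag⁺(aq)]^2.
Isolating [Co²⁺(aq)] in Q = 10^{3.919} yields log [Co²⁺(aq)] = −0.343, i.e. 0.45 M.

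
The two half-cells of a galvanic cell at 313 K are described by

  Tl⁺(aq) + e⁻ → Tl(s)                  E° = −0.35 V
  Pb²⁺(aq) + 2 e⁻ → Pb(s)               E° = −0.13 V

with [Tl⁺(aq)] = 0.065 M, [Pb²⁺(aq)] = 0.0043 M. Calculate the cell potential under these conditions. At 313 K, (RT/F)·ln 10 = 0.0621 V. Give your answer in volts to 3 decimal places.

Pb²⁺/Pb is reduced (cathode, E° = −0.13 V) and Tl⁺/Tl is oxidized (anode).
E°cell = E°cat − E°an = −0.13 − (−0.35) = +0.22 V; n = 2.
Balancing gives Pb²⁺(aq) + 2 Tl(s) → Pb(s) + 2 Tl⁺(aq); hence Q = [Tl⁺(aq)]^2 / [Pb²⁺(aq)] = 0.983 (log Q = −0.008).
By the Nernst equation, E = +0.22 − (0.0621/2)·(−0.008) = +0.220 V.

+0.220 V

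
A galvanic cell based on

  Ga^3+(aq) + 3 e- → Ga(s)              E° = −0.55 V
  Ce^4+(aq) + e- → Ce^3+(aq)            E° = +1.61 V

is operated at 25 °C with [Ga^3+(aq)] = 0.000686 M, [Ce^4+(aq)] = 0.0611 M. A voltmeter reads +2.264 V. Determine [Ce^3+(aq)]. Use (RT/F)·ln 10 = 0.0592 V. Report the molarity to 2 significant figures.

With Ce⁴⁺/Ce³⁺ at the cathode and Ga³⁺/Ga at the anode, E°cell = +1.61 − (−0.55) = +2.16 V (n = 3).
Since E = E° − (0.0592/n)·log Q, log Q = n(E° − E)/0.0592 = −5.270.
The balanced reaction is 3 Ce^4+(aq) + Ga(s) → 3 Ce^3+(aq) + Ga^3+(aq), so Q = ([Ce^3+(aq)]^3·[Ga^3+(aq)]) / [Ce^4+(aq)]^3.
Isolating [Ce^3+(aq)] in Q = 10^{−5.270} yields log [Ce^3+(aq)] = −1.916, i.e. 0.012 M.

0.012 M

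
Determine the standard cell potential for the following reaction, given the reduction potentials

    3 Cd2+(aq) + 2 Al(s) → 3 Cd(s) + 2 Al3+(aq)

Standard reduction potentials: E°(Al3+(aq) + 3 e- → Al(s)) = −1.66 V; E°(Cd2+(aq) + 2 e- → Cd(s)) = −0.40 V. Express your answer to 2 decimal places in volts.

Cd2+(aq) gains electrons, so the Cd²⁺/Cd couple is the cathode; the Al³⁺/Al couple is the anode.
E°cell = E°(cathode) − E°(anode) = −0.40 − (−1.66) = +1.26 V.
The positive value indicates the reaction is spontaneous as written.

+1.26 V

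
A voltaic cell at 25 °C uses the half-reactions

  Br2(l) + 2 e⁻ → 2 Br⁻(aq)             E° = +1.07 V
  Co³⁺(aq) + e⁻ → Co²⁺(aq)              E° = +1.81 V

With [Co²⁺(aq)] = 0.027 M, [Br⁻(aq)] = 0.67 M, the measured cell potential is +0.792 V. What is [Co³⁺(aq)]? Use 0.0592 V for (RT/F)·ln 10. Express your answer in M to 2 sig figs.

The Co³⁺/Co²⁺ couple has the larger reduction potential, so it is the cathode: E°cell = +1.81 − (+1.07) = +0.74 V and n = 2.
Since E = E° − (0.0592/n)·log Q, log Q = n(E° − E)/0.0592 = −1.757.
The balanced reaction is 2 Co³⁺(aq) + 2 Br⁻(aq) → 2 Co²⁺(aq) + Br2(l), so Q = [Co²⁺(aq)]^2 / ([Co³⁺(aq)]^2·[Br⁻(aq)]^2).
Solving for the unknown gives log [Co³⁺(aq)] = −0.516, so [Co³⁺(aq)] ≈ 0.30 M.

0.30 M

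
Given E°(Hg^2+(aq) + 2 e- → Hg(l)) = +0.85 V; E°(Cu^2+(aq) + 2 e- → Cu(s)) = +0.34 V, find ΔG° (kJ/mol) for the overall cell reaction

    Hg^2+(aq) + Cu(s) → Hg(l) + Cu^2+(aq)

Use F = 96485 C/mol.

In the reaction as written Hg^2+(aq) is reduced, so the Hg²⁺/Hg couple is the cathode and Cu²⁺/Cu is the anode.
E°cell = +0.85 − (+0.34) = +0.51 V; balancing electrons gives n = 2.
ΔG° = −nFE°cell = −(2)(96485)(+0.51) J/mol = −98.4 kJ/mol.

−98.4 kJ/mol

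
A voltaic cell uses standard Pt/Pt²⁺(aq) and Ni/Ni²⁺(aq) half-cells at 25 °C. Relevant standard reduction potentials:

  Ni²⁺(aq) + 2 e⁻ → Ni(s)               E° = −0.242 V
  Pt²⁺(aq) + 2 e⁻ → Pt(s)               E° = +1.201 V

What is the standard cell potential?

The Pt²⁺/Pt couple has the higher E°, so Pt ion is reduced (cathode) and Ni is oxidized (anode).
E°cell = E°(cathode) − E°(anode) = +1.201 − (−0.242) = +1.443 V.

+1.443 V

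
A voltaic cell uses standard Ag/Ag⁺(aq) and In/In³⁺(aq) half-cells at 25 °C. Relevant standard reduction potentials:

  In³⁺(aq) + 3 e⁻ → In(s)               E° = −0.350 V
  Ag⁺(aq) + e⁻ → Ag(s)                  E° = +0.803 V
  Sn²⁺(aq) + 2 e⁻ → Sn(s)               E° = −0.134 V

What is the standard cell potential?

+1.153 V

The Ag⁺/Ag couple has the higher E°, so Ag ion is reduced (cathode) and In is oxidized (anode).
E°cell = E°(cathode) − E°(anode) = +0.803 − (−0.350) = +1.153 V.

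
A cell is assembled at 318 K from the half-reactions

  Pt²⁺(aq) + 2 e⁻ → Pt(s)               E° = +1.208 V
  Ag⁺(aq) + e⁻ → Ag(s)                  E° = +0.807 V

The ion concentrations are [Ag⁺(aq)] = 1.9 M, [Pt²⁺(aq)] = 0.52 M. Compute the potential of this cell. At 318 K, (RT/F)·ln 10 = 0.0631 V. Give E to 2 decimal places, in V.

The Pt²⁺/Pt couple has the more positive E°, so it is the cathode; Ag⁺/Ag is the anode.
E°cell = +1.208 − (+0.807) = +0.401 V, with n = 2 electrons transferred.
For the overall reaction Pt²⁺(aq) + 2 Ag(s) → Pt(s) + 2 Ag⁺(aq), Q = [Ag⁺(aq)]^2 / [Pt²⁺(aq)] = 6.94, giving log Q = 0.842.
By the Nernst equation, E = +0.401 − (0.0631/2)·(0.842) = +0.37 V.

+0.37 V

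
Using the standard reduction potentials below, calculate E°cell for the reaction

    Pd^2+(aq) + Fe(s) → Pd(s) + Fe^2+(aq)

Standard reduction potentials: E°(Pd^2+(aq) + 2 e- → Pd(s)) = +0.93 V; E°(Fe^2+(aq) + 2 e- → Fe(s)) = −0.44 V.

Pd^2+(aq) gains electrons, so the Pd²⁺/Pd couple is the cathode; the Fe²⁺/Fe couple is the anode.
E°cell = E°(cathode) − E°(anode) = +0.93 − (−0.44) = +1.37 V.
The positive value indicates the reaction is spontaneous as written.

+1.37 V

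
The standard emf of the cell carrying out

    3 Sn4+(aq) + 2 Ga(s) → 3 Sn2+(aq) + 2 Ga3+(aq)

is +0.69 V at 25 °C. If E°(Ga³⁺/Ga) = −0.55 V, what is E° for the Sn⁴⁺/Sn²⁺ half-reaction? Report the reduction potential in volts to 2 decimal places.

+0.14 V

In the reaction as written the Sn⁴⁺/Sn²⁺ couple is reduced (cathode) and Ga³⁺/Ga is oxidized (anode), so E°cell = E°(Sn⁴⁺/Sn²⁺) − E°(Ga³⁺/Ga).
E°(Sn⁴⁺/Sn²⁺) = E°cell + E°(anode) = +0.69 + (−0.55) = +0.14 V.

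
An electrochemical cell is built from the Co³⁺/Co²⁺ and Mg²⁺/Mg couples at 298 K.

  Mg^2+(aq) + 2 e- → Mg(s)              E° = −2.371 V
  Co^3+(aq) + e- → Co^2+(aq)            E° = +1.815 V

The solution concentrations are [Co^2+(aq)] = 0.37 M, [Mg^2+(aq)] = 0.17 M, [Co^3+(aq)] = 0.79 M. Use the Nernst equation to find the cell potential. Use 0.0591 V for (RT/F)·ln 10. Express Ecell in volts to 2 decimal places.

Since E°(Co³⁺/Co²⁺) > E°(Mg²⁺/Mg), Co³⁺/Co²⁺ serves as the cathode.
E°cell = +1.815 − (−2.371) = +4.186 V, with n = 2 electrons transferred.
For the overall reaction 2 Co^3+(aq) + Mg(s) → 2 Co^2+(aq) + Mg^2+(aq), Q = ([Co^2+(aq)]^2·[Mg^2+(aq)]) / [Co^3+(aq)]^2 = 0.0373, giving log Q = −1.428.
Applying E = E° − (RT ln10/nF)·log Q gives +4.186 − (0.0591/2)(−1.428) = +4.23 V.

+4.23 V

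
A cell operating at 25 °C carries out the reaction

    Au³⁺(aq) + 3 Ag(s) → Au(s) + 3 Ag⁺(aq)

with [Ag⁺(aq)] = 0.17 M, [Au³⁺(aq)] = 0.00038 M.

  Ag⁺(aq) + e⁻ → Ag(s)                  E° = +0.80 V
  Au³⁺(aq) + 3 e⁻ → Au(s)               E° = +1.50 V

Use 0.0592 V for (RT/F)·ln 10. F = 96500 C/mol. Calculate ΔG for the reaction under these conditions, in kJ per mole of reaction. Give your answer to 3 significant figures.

With Au³⁺/Au reduced at the cathode, E°cell = +1.50 − (+0.80) = +0.70 V and n = 3.
Q = [Ag⁺(aq)]^3 / [Au³⁺(aq)] = 12.9, so log Q = 1.112 and E = +0.70 − (0.0592/3)(1.112) = +0.6781 V.
Then ΔG = −nFE = −3 × 96500 × +0.6781 J/mol = −196 kJ/mol.

−196 kJ/mol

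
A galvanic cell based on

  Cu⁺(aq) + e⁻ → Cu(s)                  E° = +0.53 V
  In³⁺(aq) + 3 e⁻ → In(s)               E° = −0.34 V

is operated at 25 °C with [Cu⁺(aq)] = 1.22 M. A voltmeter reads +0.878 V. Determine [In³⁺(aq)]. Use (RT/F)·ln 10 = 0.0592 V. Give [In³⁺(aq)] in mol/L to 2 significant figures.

0.71 M

With Cu⁺/Cu at the cathode and In³⁺/In at the anode, E°cell = +0.53 − (−0.34) = +0.87 V (n = 3).
Rearranging E = E° − (0.0592/n)·log Q gives log Q = 3(+0.87 − (+0.878))/0.0592 = −0.405.
For 3 Cu⁺(aq) + In(s) → 3 Cu(s) + In³⁺(aq), the reaction quotient is Q = [In³⁺(aq)] / [Cu⁺(aq)]^3.
Isolating [In³⁺(aq)] in Q = 10^{−0.405} yields log [In³⁺(aq)] = −0.146, i.e. 0.71 M.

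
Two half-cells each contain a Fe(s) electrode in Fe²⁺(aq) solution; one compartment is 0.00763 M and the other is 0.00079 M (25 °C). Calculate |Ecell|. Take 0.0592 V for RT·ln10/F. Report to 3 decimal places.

0.029 V

For a concentration cell E°cell = 0, since both electrodes use the same couple.
The compartment with the higher Fe²⁺(aq) concentration (0.00763 M) acts as the cathode; ions are reduced there and produced at the dilute (0.00079 M) anode.
With n = 2, Ecell = −(0.0592/2)·log([dilute]/[conc]) = −(0.0592/2)·log(0.00079/0.00763) = +0.029 V.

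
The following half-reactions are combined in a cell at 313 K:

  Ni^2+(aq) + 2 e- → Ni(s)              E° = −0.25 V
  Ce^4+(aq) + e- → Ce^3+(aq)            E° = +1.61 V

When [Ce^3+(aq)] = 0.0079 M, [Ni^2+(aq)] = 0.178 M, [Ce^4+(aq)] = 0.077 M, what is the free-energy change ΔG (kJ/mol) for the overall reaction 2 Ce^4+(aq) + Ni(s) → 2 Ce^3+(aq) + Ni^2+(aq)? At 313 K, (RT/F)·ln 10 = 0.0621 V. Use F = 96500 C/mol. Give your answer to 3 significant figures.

The standard cell potential is +1.61 − (−0.25) = +1.86 V, with n = 2 electrons in the balanced equation.
Here Q = ([Ce^3+(aq)]^2·[Ni^2+(aq)]) / [Ce^4+(aq)]^2 = 0.00187 (log Q = −2.727), giving E = +1.86 − (0.0621/2)·(−2.727) = +1.9447 V.
Finally ΔG = −nFE = −(2)(96500 C/mol)(+1.9447 V) = −375 kJ/mol.

−375 kJ/mol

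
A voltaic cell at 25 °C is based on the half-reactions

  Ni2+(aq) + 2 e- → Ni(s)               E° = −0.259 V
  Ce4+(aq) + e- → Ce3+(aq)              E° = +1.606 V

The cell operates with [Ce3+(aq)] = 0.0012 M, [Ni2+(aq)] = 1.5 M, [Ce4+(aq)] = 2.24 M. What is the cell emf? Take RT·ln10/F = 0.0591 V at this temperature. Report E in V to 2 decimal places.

The Ce⁴⁺/Ce³⁺ couple has the more positive E°, so it is the cathode; Ni²⁺/Ni is the anode.
E°cell = +1.606 − (−0.259) = +1.865 V, with n = 2 electrons transferred.
The balanced reaction is 2 Ce4+(aq) + Ni(s) → 2 Ce3+(aq) + Ni2+(aq), so Q = ([Ce3+(aq)]^2·[Ni2+(aq)]) / [Ce4+(aq)]^2 = 4.3×10^−7 and log Q = −6.366.
By the Nernst equation, E = +1.865 − (0.0591/2)·(−6.366) = +2.05 V.

+2.05 V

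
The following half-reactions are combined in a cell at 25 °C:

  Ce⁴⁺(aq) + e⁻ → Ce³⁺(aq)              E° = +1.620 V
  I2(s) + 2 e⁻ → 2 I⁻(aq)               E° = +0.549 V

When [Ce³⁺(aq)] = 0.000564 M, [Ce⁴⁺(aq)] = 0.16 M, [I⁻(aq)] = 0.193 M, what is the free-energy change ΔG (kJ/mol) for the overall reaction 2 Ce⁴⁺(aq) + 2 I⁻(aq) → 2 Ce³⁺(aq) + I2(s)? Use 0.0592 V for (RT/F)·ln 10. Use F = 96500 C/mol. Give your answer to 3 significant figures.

−227 kJ/mol

E°cell = +1.620 − (+0.549) = +1.071 V; the balanced reaction transfers n = 2 electrons.
Here Q = [Ce³⁺(aq)]^2 / ([Ce⁴⁺(aq)]^2·[I⁻(aq)]^2) = 0.000334 (log Q = −3.477), giving E = +1.071 − (0.0592/2)·(−3.477) = +1.1739 V.
Then ΔG = −nFE = −2 × 96500 × +1.1739 J/mol = −227 kJ/mol.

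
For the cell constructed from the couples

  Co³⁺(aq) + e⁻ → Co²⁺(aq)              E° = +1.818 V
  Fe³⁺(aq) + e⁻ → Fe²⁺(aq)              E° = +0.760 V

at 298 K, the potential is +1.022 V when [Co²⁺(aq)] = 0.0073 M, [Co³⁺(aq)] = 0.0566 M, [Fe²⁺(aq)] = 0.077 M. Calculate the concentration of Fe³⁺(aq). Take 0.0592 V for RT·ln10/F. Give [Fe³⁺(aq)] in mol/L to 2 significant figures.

With Co³⁺/Co²⁺ at the cathode and Fe³⁺/Fe²⁺ at the anode, E°cell = +1.818 − (+0.760) = +1.058 V (n = 1).
Since E = E° − (0.0592/n)·log Q, log Q = n(E° − E)/0.0592 = 0.608.
Balancing electrons gives Co³⁺(aq) + Fe²⁺(aq) → Co²⁺(aq) + Fe³⁺(aq); thus Q = ([Co²⁺(aq)]·[Fe³⁺(aq)]) / ([Co³⁺(aq)]·[Fe²⁺(aq)]).
Isolating [Fe³⁺(aq)] in Q = 10^{0.608} yields log [Fe³⁺(aq)] = 0.384, i.e. 2.4 M.

2.4 M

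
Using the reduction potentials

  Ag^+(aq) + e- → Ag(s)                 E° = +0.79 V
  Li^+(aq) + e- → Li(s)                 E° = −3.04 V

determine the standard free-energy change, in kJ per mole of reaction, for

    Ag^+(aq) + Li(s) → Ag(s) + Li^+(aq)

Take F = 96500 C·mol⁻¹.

−370 kJ/mol

In the reaction as written Ag^+(aq) is reduced, so the Ag⁺/Ag couple is the cathode and Li⁺/Li is the anode.
E°cell = +0.79 − (−3.04) = +3.83 V; balancing electrons gives n = 1.
ΔG° = −nFE°cell = −(1)(96500)(+3.83) J/mol = −370 kJ/mol.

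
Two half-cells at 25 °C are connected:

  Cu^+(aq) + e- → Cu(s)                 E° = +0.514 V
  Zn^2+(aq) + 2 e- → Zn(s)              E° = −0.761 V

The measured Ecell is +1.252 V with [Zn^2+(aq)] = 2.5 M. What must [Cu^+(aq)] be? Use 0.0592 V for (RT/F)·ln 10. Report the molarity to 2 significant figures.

Cu⁺/Cu is the cathode (higher E°); E°cell = +0.514 − (−0.761) = +1.275 V with n = 2.
From the Nernst equation, log Q = n(E° − E)/0.0592 = 2·(+1.275 − (+1.252))/0.0592 = 0.777.
For 2 Cu^+(aq) + Zn(s) → 2 Cu(s) + Zn^2+(aq), the reaction quotient is Q = [Zn^2+(aq)] / [Cu^+(aq)]^2.
Solving for the unknown gives log [Cu^+(aq)] = −0.190, so [Cu^+(aq)] ≈ 0.65 M.

0.65 M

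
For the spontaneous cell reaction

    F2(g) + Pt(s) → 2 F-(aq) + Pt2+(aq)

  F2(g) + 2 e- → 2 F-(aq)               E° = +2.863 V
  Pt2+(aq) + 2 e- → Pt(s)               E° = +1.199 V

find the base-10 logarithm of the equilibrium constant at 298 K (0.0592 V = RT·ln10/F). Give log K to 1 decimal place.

The F₂/F⁻ couple is reduced (cathode); E°cell = +2.863 − (+1.199) = +1.664 V with n = 2.
At equilibrium E = 0, so log K = nE°cell / 0.0592 = (2)(+1.664) / 0.0592 = 56.2.

log K = 56.2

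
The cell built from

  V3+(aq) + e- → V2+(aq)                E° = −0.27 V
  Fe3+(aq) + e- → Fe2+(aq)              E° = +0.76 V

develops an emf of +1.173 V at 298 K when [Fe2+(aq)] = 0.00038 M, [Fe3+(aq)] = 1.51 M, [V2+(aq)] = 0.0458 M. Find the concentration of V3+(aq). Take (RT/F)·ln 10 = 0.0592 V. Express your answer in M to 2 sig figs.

0.70 M

With Fe³⁺/Fe²⁺ at the cathode and V³⁺/V²⁺ at the anode, E°cell = +0.76 − (−0.27) = +1.03 V (n = 1).
Since E = E° − (0.0592/n)·log Q, log Q = n(E° − E)/0.0592 = −2.416.
For Fe3+(aq) + V2+(aq) → Fe2+(aq) + V3+(aq), the reaction quotient is Q = ([Fe2+(aq)]·[V3+(aq)]) / ([Fe3+(aq)]·[V2+(aq)]).
Solving for the unknown gives log [V3+(aq)] = −0.156, so [V3+(aq)] ≈ 0.70 M.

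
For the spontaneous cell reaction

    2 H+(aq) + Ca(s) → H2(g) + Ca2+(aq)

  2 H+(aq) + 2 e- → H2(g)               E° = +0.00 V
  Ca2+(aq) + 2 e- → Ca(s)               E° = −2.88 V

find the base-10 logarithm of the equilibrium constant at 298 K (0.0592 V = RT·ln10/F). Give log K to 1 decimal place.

The 2H⁺/H₂ couple is reduced (cathode); E°cell = +0.00 − (−2.88) = +2.88 V with n = 2.
At equilibrium E = 0, so log K = nE°cell / 0.0592 = (2)(+2.88) / 0.0592 = 97.3.

log K = 97.3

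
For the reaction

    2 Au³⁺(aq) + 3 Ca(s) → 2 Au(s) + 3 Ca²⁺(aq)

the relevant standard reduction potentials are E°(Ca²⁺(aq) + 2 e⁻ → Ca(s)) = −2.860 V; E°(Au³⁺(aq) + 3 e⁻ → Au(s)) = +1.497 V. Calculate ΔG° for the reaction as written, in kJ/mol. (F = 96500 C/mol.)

In the reaction as written Au³⁺(aq) is reduced, so the Au³⁺/Au couple is the cathode and Ca²⁺/Ca is the anode.
E°cell = +1.497 − (−2.860) = +4.357 V; balancing electrons gives n = 6.
ΔG° = −nFE°cell = −(6)(96500)(+4.357) J/mol = −2523 kJ/mol.

−2523 kJ/mol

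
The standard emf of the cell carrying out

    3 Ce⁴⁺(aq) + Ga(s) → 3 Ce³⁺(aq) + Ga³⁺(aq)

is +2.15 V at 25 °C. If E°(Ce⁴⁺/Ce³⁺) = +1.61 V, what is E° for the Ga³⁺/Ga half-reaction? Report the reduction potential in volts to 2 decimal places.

−0.54 V

In the reaction as written the Ce⁴⁺/Ce³⁺ couple is reduced (cathode) and Ga³⁺/Ga is oxidized (anode), so E°cell = E°(Ce⁴⁺/Ce³⁺) − E°(Ga³⁺/Ga).
E°(Ga³⁺/Ga) = E°(cathode) − E°cell = +1.61 − (+2.15) = −0.54 V.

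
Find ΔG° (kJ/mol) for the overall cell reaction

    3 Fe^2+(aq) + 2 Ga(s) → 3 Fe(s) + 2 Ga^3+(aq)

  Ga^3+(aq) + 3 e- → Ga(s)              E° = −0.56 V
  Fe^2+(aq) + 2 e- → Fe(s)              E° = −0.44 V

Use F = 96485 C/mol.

In the reaction as written Fe^2+(aq) is reduced, so the Fe²⁺/Fe couple is the cathode and Ga³⁺/Ga is the anode.
E°cell = −0.44 − (−0.56) = +0.12 V; balancing electrons gives n = 6.
ΔG° = −nFE°cell = −(6)(96485)(+0.12) J/mol = −69.5 kJ/mol.

−69.5 kJ/mol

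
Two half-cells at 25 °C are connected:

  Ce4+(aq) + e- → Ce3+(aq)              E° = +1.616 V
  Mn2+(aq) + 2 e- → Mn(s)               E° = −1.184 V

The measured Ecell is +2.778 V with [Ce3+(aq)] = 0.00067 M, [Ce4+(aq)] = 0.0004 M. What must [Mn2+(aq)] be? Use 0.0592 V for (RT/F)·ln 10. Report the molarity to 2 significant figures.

2.0 M

Ce⁴⁺/Ce³⁺ is the cathode (higher E°); E°cell = +1.616 − (−1.184) = +2.800 V with n = 2.
From the Nernst equation, log Q = n(E° − E)/0.0592 = 2·(+2.800 − (+2.778))/0.0592 = 0.743.
Balancing electrons gives 2 Ce4+(aq) + Mn(s) → 2 Ce3+(aq) + Mn2+(aq); thus Q = ([Ce3+(aq)]^2·[Mn2+(aq)]) / [Ce4+(aq)]^2.
Solving for the unknown gives log [Mn2+(aq)] = 0.295, so [Mn2+(aq)] ≈ 2.0 M.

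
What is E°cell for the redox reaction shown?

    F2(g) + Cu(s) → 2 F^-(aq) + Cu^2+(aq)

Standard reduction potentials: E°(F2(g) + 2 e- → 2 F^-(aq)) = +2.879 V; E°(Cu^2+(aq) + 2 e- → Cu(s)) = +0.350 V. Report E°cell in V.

+2.529 V

F2(g) gains electrons, so the F₂/F⁻ couple is the cathode; the Cu²⁺/Cu couple is the anode.
E°cell = E°(cathode) − E°(anode) = +2.879 − (+0.350) = +2.529 V.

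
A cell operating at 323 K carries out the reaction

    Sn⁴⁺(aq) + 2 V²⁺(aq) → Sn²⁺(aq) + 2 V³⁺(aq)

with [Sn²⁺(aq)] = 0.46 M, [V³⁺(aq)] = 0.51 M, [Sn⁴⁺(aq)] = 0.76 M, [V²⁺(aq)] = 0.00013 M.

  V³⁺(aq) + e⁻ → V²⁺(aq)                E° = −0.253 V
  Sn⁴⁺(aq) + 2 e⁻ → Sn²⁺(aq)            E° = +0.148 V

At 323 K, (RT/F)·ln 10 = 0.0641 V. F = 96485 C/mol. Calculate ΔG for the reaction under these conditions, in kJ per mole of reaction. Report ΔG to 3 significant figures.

The standard cell potential is +0.148 − (−0.253) = +0.401 V, with n = 2 electrons in the balanced equation.
The reaction quotient is ([Sn²⁺(aq)]·[V³⁺(aq)]^2) / ([Sn⁴⁺(aq)]·[V²⁺(aq)]^2) = 9.32×10^6; by Nernst, E = +0.401 − (0.0641/2)(6.969) = +0.1776 V.
Then ΔG = −nFE = −2 × 96485 × +0.1776 J/mol = −34.3 kJ/mol.

−34.3 kJ/mol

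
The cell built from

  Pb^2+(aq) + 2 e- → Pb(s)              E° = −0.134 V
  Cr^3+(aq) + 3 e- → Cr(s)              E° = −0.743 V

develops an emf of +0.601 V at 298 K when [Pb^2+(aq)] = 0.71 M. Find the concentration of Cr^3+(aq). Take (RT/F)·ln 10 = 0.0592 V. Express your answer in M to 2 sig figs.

The Pb²⁺/Pb couple has the larger reduction potential, so it is the cathode: E°cell = −0.134 − (−0.743) = +0.609 V and n = 6.
Rearranging E = E° − (0.0592/n)·log Q gives log Q = 6(+0.609 − (+0.601))/0.0592 = 0.811.
For 3 Pb^2+(aq) + 2 Cr(s) → 3 Pb(s) + 2 Cr^3+(aq), the reaction quotient is Q = [Cr^3+(aq)]^2 / [Pb^2+(aq)]^3.
Substituting the known concentrations and solving, log [Cr^3+(aq)] = 0.182 and [Cr^3+(aq)] = 1.5 M.

1.5 M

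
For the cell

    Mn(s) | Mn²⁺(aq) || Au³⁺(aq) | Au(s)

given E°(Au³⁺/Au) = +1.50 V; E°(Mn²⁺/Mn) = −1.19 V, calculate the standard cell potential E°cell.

+2.69 V

By convention the left-hand electrode in cell notation is the anode (oxidation) and the right-hand electrode is the cathode (reduction).
E°cell = E°(right) − E°(left) = +1.50 − (−1.19) = +2.69 V.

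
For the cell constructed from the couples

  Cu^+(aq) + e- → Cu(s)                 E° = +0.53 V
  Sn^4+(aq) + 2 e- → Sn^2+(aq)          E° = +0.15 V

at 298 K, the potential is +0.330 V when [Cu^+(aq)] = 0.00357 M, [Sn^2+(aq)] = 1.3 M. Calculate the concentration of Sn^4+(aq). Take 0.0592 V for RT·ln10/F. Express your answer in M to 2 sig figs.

0.00081 M

Cu⁺/Cu is the cathode (higher E°); E°cell = +0.53 − (+0.15) = +0.38 V with n = 2.
From the Nernst equation, log Q = n(E° − E)/0.0592 = 2·(+0.38 − (+0.330))/0.0592 = 1.689.
Balancing electrons gives 2 Cu^+(aq) + Sn^2+(aq) → 2 Cu(s) + Sn^4+(aq); thus Q = [Sn^4+(aq)] / ([Cu^+(aq)]^2·[Sn^2+(aq)]).
Solving for the unknown gives log [Sn^4+(aq)] = −3.092, so [Sn^4+(aq)] ≈ 0.00081 M.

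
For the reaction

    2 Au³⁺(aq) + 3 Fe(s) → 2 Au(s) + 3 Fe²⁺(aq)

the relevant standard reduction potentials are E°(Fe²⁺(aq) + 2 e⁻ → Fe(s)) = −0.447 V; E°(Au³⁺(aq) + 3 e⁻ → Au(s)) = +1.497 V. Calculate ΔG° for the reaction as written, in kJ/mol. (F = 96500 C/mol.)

In the reaction as written Au³⁺(aq) is reduced, so the Au³⁺/Au couple is the cathode and Fe²⁺/Fe is the anode.
E°cell = +1.497 − (−0.447) = +1.944 V; balancing electrons gives n = 6.
ΔG° = −nFE°cell = −(6)(96500)(+1.944) J/mol = −1126 kJ/mol.

−1126 kJ/mol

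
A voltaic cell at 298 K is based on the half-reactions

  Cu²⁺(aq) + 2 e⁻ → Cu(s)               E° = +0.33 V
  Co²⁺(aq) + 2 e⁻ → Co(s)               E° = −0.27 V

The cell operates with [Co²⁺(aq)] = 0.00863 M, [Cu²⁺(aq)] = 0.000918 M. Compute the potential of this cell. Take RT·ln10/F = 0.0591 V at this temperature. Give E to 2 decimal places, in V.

Since E°(Cu²⁺/Cu) > E°(Co²⁺/Co), Cu²⁺/Cu serves as the cathode.
The standard potential is +0.33 − (−0.27) = +0.60 V and the balanced reaction transfers n = 2 electrons.
For the overall reaction Cu²⁺(aq) + Co(s) → Cu(s) + Co²⁺(aq), Q = [Co²⁺(aq)] / [Cu²⁺(aq)] = 9.4, giving log Q = 0.973.
Applying E = E° − (RT ln10/nF)·log Q gives +0.60 − (0.0591/2)(0.973) = +0.57 V.

+0.57 V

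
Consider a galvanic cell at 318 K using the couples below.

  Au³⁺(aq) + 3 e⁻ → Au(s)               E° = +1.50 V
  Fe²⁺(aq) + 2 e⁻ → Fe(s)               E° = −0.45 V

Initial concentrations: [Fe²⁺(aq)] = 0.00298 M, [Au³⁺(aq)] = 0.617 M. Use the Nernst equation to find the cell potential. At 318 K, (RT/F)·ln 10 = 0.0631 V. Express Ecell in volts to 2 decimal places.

Au³⁺/Au is reduced (cathode, E° = +1.50 V) and Fe²⁺/Fe is oxidized (anode).
E°cell = E°cat − E°an = +1.50 − (−0.45) = +1.95 V; n = 6.
The balanced reaction is 2 Au³⁺(aq) + 3 Fe(s) → 2 Au(s) + 3 Fe²⁺(aq), so Q = [Fe²⁺(aq)]^3 / [Au³⁺(aq)]^2 = 6.95×10^−8 and log Q = −7.158.
Applying E = E° − (RT ln10/nF)·log Q gives +1.95 − (0.0631/6)(−7.158) = +2.03 V.

+2.03 V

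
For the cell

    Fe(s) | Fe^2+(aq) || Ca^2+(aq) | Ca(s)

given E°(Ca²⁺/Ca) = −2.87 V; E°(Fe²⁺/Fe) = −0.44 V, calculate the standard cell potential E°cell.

−2.43 V

By convention the left-hand electrode in cell notation is the anode (oxidation) and the right-hand electrode is the cathode (reduction).
E°cell = E°(right) − E°(left) = −2.87 − (−0.44) = −2.43 V.
The negative sign shows that, as written, the cell would require an external voltage to drive the reaction.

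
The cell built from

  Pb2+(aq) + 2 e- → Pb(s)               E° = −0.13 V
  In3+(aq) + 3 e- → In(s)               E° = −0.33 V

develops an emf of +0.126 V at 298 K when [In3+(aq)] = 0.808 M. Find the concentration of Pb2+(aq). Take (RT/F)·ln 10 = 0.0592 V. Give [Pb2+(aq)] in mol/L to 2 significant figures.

0.0027 M

Pb²⁺/Pb is the cathode (higher E°); E°cell = −0.13 − (−0.33) = +0.20 V with n = 6.
Since E = E° − (0.0592/n)·log Q, log Q = n(E° − E)/0.0592 = 7.500.
For 3 Pb2+(aq) + 2 In(s) → 3 Pb(s) + 2 In3+(aq), the reaction quotient is Q = [In3+(aq)]^2 / [Pb2+(aq)]^3.
Solving for the unknown gives log [Pb2+(aq)] = −2.562, so [Pb2+(aq)] ≈ 0.0027 M.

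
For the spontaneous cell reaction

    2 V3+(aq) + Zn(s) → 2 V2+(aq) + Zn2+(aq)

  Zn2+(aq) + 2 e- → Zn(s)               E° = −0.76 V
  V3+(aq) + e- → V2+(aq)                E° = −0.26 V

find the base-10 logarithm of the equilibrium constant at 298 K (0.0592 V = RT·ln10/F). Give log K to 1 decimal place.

The V³⁺/V²⁺ couple is reduced (cathode); E°cell = −0.26 − (−0.76) = +0.50 V with n = 2.
At equilibrium E = 0, so log K = nE°cell / 0.0592 = (2)(+0.50) / 0.0592 = 16.9.

log K = 16.9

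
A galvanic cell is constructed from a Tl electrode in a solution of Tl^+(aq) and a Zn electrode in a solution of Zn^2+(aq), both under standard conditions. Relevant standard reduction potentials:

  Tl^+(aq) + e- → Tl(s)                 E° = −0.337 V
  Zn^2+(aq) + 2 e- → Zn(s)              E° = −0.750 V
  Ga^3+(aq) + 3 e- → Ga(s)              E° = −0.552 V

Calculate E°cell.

+0.413 V

Of the two couples in this cell, the one with the more positive reduction potential is reduced at the cathode: here that is Tl⁺/Tl (−0.337 V); Zn²⁺/Zn (−0.750 V) is the anode.
E°cell = E°(cathode) − E°(anode) = −0.337 − (−0.750) = +0.413 V.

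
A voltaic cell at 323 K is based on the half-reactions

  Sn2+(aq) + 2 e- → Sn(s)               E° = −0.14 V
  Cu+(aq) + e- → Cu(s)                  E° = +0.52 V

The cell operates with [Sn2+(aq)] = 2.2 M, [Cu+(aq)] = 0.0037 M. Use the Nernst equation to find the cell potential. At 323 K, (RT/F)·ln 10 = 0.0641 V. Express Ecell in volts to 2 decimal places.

Since E°(Cu⁺/Cu) > E°(Sn²⁺/Sn), Cu⁺/Cu serves as the cathode.
E°cell = +0.52 − (−0.14) = +0.66 V, with n = 2 electrons transferred.
Balancing gives 2 Cu+(aq) + Sn(s) → 2 Cu(s) + Sn2+(aq); hence Q = [Sn2+(aq)] / [Cu+(aq)]^2 = 1.61×10^5 (log Q = 5.206).
Applying E = E° − (RT ln10/nF)·log Q gives +0.66 − (0.0641/2)(5.206) = +0.49 V.

+0.49 V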